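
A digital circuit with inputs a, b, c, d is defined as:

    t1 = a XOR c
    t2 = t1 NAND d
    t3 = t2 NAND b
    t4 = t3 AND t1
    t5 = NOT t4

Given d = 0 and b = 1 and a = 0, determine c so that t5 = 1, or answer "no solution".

c=0

t5 = NOT t4 must be 1, so t4 = 0.
t4 = t3 AND t1 must be 0, so at least one of t3, t1 is 0.
Check with d = 0 and b = 1 and a = 0 and c=0:
t1 = a XOR c = 0 XOR 0 = 0
t2 = t1 NAND d = 0 NAND 0 = 1
t3 = t2 NAND b = 1 NAND 1 = 0
t4 = t3 AND t1 = 0 AND 0 = 0
t5 = NOT t4 = NOT 0 = 1
So t5 = 1.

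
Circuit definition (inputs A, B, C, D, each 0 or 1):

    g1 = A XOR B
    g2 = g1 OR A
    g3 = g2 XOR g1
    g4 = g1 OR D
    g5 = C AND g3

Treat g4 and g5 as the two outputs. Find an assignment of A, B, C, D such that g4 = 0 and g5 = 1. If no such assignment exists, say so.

Check with A=1, B=1, C=1, D=0:
g1 = A XOR B = 1 XOR 1 = 0
g2 = g1 OR A = 0 OR 1 = 1
g3 = g2 XOR g1 = 1 XOR 0 = 1
g4 = g1 OR D = 0 OR 0 = 0
g5 = C AND g3 = 1 AND 1 = 1
So g4 = 0 and g5 = 1.

A=1, B=1, C=1, D=0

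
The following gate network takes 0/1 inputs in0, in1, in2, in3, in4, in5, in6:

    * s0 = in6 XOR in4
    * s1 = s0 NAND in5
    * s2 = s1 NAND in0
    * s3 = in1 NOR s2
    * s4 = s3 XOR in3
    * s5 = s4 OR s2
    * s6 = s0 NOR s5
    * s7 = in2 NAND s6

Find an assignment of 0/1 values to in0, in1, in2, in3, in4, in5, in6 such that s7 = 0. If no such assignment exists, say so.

s7 = in2 NAND s6 must be 0, so both in2 = 1 and s6 = 1.
Check with in0=1, in1=0, in2=1, in3=1, in4=0, in5=1, in6=0:
s0 = in6 XOR in4 = 0 XOR 0 = 0
s1 = s0 NAND in5 = 0 NAND 1 = 1
s2 = s1 NAND in0 = 1 NAND 1 = 0
s3 = in1 NOR s2 = 0 NOR 0 = 1
s4 = s3 XOR in3 = 1 XOR 1 = 0
s5 = s4 OR s2 = 0 OR 0 = 0
s6 = s0 NOR s5 = 0 NOR 0 = 1
s7 = in2 NAND s6 = 1 NAND 1 = 0
So s7 = 0 as required.

in0=1, in1=0, in2=1, in3=1, in4=0, in5=1, in6=0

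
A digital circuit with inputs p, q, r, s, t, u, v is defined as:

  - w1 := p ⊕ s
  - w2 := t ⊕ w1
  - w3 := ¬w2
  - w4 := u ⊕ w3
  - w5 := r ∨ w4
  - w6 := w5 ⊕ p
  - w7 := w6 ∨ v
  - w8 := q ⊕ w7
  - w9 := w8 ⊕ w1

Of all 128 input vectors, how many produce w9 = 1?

w9 = w8 ⊕ w1 must be 1, so w8 and w1 differ.
Enumerating the 128 input combinations, 64 give w9 = 1 and 64 give w9 = 0.

64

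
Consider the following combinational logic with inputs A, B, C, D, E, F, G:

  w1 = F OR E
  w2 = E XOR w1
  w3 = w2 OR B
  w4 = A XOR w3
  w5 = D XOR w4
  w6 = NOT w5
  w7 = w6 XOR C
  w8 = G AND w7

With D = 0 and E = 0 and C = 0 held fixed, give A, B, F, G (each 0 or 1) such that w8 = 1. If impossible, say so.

w8 = G AND w7 must be 1, so both G = 1 and w7 = 1.
Check with D = 0 and E = 0 and C = 0 and A=1, B=0, F=1, G=1:
w1 = F OR E = 1 OR 0 = 1
w2 = E XOR w1 = 0 XOR 1 = 1
w3 = w2 OR B = 1 OR 0 = 1
w4 = A XOR w3 = 1 XOR 1 = 0
w5 = D XOR w4 = 0 XOR 0 = 0
w6 = NOT w5 = NOT 0 = 1
w7 = w6 XOR C = 1 XOR 0 = 1
w8 = G AND w7 = 1 AND 1 = 1
So w8 = 1.

A=1, B=0, F=1, G=1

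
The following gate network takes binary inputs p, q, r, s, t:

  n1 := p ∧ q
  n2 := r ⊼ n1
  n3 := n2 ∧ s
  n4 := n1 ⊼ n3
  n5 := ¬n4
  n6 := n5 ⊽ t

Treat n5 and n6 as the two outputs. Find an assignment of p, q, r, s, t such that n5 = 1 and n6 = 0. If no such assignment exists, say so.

Check with p=1, q=1, r=0, s=1, t=1:
n1 = p ∧ q = 1 ∧ 1 = 1
n2 = r ⊼ n1 = 0 ⊼ 1 = 1
n3 = n2 ∧ s = 1 ∧ 1 = 1
n4 = n1 ⊼ n3 = 1 ⊼ 1 = 0
n5 = ¬n4 = ¬0 = 1
n6 = n5 ⊽ t = 1 ⊽ 1 = 0
So n5 = 1 and n6 = 0.

p=1, q=1, r=0, s=1, t=1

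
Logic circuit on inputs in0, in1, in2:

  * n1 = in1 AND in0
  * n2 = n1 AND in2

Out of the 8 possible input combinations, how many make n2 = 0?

n2 = n1 AND in2 must be 0, so at least one of n1, in2 is 0.
Enumerating the 8 input combinations, 7 give n2 = 0 and 1 give n2 = 1.

7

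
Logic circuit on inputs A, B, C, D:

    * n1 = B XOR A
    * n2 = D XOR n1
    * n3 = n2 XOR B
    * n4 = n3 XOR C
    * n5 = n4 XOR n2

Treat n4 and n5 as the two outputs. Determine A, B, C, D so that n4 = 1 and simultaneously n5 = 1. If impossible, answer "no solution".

Check with A=0, B=0, C=1, D=0:
n1 = B XOR A = 0 XOR 0 = 0
n2 = D XOR n1 = 0 XOR 0 = 0
n3 = n2 XOR B = 0 XOR 0 = 0
n4 = n3 XOR C = 0 XOR 1 = 1
n5 = n4 XOR n2 = 1 XOR 0 = 1
So n4 = 1 and n5 = 1.

A=0, B=0, C=1, D=0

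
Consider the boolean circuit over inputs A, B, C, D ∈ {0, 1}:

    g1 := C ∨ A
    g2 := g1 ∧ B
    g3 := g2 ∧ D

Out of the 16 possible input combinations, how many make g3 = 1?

3

g3 = g2 ∧ D must be 1, so both g2 = 1 and D = 1.
g2 = g1 ∧ B must be 1, so both g1 = 1 and B = 1.
Satisfying assignments:
  A=0, B=1, C=1, D=1
  A=1, B=1, C=0, D=1
  A=1, B=1, C=1, D=1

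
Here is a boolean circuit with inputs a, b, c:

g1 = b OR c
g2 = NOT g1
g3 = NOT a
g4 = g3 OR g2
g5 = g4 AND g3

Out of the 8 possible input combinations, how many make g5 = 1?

4

g5 = g4 AND g3 must be 1, so both g4 = 1 and g3 = 1.
g4 = g3 OR g2 must be 1, so at least one of g3, g2 is 1.
Enumerating the 8 input combinations, 4 give g5 = 1 and 4 give g5 = 0.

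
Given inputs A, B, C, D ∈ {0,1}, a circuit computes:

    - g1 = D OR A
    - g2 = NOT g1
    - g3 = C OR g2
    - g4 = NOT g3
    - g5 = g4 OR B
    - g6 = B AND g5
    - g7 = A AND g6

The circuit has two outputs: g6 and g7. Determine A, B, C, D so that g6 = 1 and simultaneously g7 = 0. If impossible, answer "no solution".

A=0, B=1, C=0, D=0

Check with A=0, B=1, C=0, D=0:
g1 = D OR A = 0 OR 0 = 0
g2 = NOT g1 = NOT 0 = 1
g3 = C OR g2 = 0 OR 1 = 1
g4 = NOT g3 = NOT 1 = 0
g5 = g4 OR B = 0 OR 1 = 1
g6 = B AND g5 = 1 AND 1 = 1
g7 = A AND g6 = 0 AND 1 = 0
So g6 = 1 and g7 = 0.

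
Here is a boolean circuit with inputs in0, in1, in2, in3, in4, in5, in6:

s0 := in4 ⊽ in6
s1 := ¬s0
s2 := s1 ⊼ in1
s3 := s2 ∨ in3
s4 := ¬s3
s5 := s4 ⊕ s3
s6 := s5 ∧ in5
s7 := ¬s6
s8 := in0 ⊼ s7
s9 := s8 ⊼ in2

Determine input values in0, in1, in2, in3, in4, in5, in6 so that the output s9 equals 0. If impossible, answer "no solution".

in0=1, in1=1, in2=1, in3=1, in4=1, in5=1, in6=0

s9 = s8 ⊼ in2 must be 0, so both s8 = 1 and in2 = 1.
s8 = in0 ⊼ s7 must be 1, so at least one of in0, s7 is 0.
Check with in0=1, in1=1, in2=1, in3=1, in4=1, in5=1, in6=0:
s0 = in4 ⊽ in6 = 1 ⊽ 0 = 0
s1 = ¬s0 = ¬0 = 1
s2 = s1 ⊼ in1 = 1 ⊼ 1 = 0
s3 = s2 ∨ in3 = 0 ∨ 1 = 1
s4 = ¬s3 = ¬1 = 0
s5 = s4 ⊕ s3 = 0 ⊕ 1 = 1
s6 = s5 ∧ in5 = 1 ∧ 1 = 1
s7 = ¬s6 = ¬1 = 0
s8 = in0 ⊼ s7 = 1 ⊼ 0 = 1
s9 = s8 ⊼ in2 = 1 ⊼ 1 = 0
So s9 = 0 as required.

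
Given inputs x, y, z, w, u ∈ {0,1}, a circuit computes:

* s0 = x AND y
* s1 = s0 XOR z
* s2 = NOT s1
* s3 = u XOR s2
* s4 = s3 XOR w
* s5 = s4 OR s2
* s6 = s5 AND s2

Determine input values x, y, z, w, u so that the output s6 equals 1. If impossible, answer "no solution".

x=0, y=1, z=0, w=0, u=1

s6 = s5 AND s2 must be 1, so both s5 = 1 and s2 = 1.
s5 = s4 OR s2 must be 1, so at least one of s4, s2 is 1.
Check with x=0, y=1, z=0, w=0, u=1:
s0 = x AND y = 0 AND 1 = 0
s1 = s0 XOR z = 0 XOR 0 = 0
s2 = NOT s1 = NOT 0 = 1
s3 = u XOR s2 = 1 XOR 1 = 0
s4 = s3 XOR w = 0 XOR 0 = 0
s5 = s4 OR s2 = 0 OR 1 = 1
s6 = s5 AND s2 = 1 AND 1 = 1
So s6 = 1 as required.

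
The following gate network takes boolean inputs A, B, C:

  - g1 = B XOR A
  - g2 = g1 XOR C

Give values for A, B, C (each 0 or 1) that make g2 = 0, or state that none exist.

g2 = g1 XOR C must be 0, so g1 and C are equal.
Check with A=1, B=0, C=1:
g1 = B XOR A = 0 XOR 1 = 1
g2 = g1 XOR C = 1 XOR 1 = 0
So g2 = 0 as required.

A=1, B=0, C=1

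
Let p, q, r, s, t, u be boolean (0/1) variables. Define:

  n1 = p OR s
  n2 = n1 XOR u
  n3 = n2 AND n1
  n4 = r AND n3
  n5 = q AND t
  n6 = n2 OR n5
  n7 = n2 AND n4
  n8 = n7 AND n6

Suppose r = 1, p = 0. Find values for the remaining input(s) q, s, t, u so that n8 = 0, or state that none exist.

n8 = n7 AND n6 must be 0, so at least one of n7, n6 is 0.
Check with r = 1, p = 0 and q=1, s=0, t=1, u=1:
n1 = p OR s = 0 OR 0 = 0
n2 = n1 XOR u = 0 XOR 1 = 1
n3 = n2 AND n1 = 1 AND 0 = 0
n4 = r AND n3 = 1 AND 0 = 0
n5 = q AND t = 1 AND 1 = 1
n6 = n2 OR n5 = 1 OR 1 = 1
n7 = n2 AND n4 = 1 AND 0 = 0
n8 = n7 AND n6 = 0 AND 1 = 0
So n8 = 0.

q=1, s=0, t=1, u=1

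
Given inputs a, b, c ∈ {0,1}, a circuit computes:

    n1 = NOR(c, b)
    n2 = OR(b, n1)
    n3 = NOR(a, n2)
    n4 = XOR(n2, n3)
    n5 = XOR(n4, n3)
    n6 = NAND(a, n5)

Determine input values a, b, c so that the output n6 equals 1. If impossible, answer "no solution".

Check with a=0, b=0, c=1:
n1 = NOR(c, b) = NOR(1, 0) = 0
n2 = OR(b, n1) = OR(0, 0) = 0
n3 = NOR(a, n2) = NOR(0, 0) = 1
n4 = XOR(n2, n3) = XOR(0, 1) = 1
n5 = XOR(n4, n3) = XOR(1, 1) = 0
n6 = NAND(a, n5) = NAND(0, 0) = 1
So n6 = 1 as required.

a=0, b=0, c=1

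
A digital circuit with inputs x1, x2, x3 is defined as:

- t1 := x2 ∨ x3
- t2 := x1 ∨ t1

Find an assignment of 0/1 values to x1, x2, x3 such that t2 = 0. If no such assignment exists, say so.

t2 = x1 ∨ t1 must be 0, so both x1 = 0 and t1 = 0.
Check with x1=0, x2=0, x3=0:
t1 = x2 ∨ x3 = 0 ∨ 0 = 0
t2 = x1 ∨ t1 = 0 ∨ 0 = 0
So t2 = 0 as required.

x1=0, x2=0, x3=0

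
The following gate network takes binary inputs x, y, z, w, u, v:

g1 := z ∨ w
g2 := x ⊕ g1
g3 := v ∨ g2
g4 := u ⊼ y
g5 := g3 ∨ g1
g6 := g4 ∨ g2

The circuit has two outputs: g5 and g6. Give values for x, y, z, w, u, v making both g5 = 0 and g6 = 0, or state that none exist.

x=0, y=1, z=0, w=0, u=1, v=0

Check with x=0, y=1, z=0, w=0, u=1, v=0:
g1 = z ∨ w = 0 ∨ 0 = 0
g2 = x ⊕ g1 = 0 ⊕ 0 = 0
g3 = v ∨ g2 = 0 ∨ 0 = 0
g4 = u ⊼ y = 1 ⊼ 1 = 0
g5 = g3 ∨ g1 = 0 ∨ 0 = 0
g6 = g4 ∨ g2 = 0 ∨ 0 = 0
So g5 = 0 and g6 = 0.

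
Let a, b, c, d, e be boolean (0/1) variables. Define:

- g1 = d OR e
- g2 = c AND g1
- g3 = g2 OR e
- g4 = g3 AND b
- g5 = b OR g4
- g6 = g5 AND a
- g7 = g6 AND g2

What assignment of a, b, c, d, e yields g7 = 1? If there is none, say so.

Check with a=1, b=1, c=1, d=1, e=0:
g1 = d OR e = 1 OR 0 = 1
g2 = c AND g1 = 1 AND 1 = 1
g3 = g2 OR e = 1 OR 0 = 1
g4 = g3 AND b = 1 AND 1 = 1
g5 = b OR g4 = 1 OR 1 = 1
g6 = g5 AND a = 1 AND 1 = 1
g7 = g6 AND g2 = 1 AND 1 = 1
So g7 = 1 as required.

a=1, b=1, c=1, d=1, e=0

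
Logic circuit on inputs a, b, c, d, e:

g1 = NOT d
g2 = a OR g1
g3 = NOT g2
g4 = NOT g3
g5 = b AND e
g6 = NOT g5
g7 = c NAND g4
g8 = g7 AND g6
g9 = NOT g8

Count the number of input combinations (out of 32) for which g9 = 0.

15

g9 = NOT g8 must be 0, so g8 = 1.
g8 = g7 AND g6 must be 1, so both g7 = 1 and g6 = 1.
Enumerating the 32 input combinations, 15 give g9 = 0 and 17 give g9 = 1.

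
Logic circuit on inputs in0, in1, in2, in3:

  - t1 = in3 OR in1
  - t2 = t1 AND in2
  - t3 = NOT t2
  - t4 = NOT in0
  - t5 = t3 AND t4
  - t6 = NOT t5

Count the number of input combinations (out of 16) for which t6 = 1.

t6 = NOT t5 must be 1, so t5 = 0.
Enumerating the 16 input combinations, 11 give t6 = 1 and 5 give t6 = 0.

11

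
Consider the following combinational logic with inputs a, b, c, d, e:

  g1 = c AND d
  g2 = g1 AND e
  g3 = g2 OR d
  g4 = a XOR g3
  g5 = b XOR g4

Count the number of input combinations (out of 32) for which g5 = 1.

g5 = b XOR g4 must be 1, so b and g4 differ.
Enumerating the 32 input combinations, 16 give g5 = 1 and 16 give g5 = 0.

16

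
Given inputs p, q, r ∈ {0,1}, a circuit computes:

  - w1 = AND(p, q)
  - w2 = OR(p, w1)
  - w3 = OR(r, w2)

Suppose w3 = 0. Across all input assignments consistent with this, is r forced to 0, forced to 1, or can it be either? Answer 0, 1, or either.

0

w3 = OR(r, w2) must be 0, so both r = 0 and w2 = 0.
w2 = OR(p, w1) must be 0, so both p = 0 and w1 = 0.
w1 = AND(p, q) must be 0, so at least one of p, q is 0.
Every assignment with w3 = 0 has r = 0; there are 2 such assignment(s).
  p=0, q=0, r=0
  p=0, q=1, r=0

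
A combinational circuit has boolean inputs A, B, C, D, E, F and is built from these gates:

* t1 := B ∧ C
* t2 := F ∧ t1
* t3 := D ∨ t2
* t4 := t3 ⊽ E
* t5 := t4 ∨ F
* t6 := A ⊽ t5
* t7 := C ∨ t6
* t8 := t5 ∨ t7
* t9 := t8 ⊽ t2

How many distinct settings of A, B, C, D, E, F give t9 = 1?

6

t9 = t8 ⊽ t2 must be 1, so both t8 = 0 and t2 = 0.
t8 = t5 ∨ t7 must be 0, so both t5 = 0 and t7 = 0.
Satisfying assignments:
  A=1, B=0, C=0, D=0, E=1, F=0
  A=1, B=0, C=0, D=1, E=0, F=0
  A=1, B=0, C=0, D=1, E=1, F=0
  A=1, B=1, C=0, D=0, E=1, F=0
  A=1, B=1, C=0, D=1, E=0, F=0
  A=1, B=1, C=0, D=1, E=1, F=0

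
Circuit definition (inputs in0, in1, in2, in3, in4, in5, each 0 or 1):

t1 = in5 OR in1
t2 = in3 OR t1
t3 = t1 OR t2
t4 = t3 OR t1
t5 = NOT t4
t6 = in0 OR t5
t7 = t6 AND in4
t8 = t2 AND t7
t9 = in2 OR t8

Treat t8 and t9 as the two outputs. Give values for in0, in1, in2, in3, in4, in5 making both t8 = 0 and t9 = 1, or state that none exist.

in0=0 in1=1 in2=1 in3=1 in4=1 in5=0

Check with in0=0 in1=1 in2=1 in3=1 in4=1 in5=0:
t1 = in5 OR in1 = 0 OR 1 = 1
t2 = in3 OR t1 = 1 OR 1 = 1
t3 = t1 OR t2 = 1 OR 1 = 1
t4 = t3 OR t1 = 1 OR 1 = 1
t5 = NOT t4 = NOT 1 = 0
t6 = in0 OR t5 = 0 OR 0 = 0
t7 = t6 AND in4 = 0 AND 1 = 0
t8 = t2 AND t7 = 1 AND 0 = 0
t9 = in2 OR t8 = 1 OR 0 = 1
So t8 = 0 and t9 = 1.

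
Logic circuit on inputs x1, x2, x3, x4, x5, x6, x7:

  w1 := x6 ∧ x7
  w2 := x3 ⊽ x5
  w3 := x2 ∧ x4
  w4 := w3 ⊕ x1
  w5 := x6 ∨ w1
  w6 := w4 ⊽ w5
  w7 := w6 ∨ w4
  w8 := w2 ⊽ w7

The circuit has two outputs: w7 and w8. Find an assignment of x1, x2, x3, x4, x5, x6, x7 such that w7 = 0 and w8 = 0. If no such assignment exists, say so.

x1=0, x2=1, x3=0, x4=0, x5=0, x6=1, x7=1

Check with x1=0, x2=1, x3=0, x4=0, x5=0, x6=1, x7=1:
w1 = x6 ∧ x7 = 1 ∧ 1 = 1
w2 = x3 ⊽ x5 = 0 ⊽ 0 = 1
w3 = x2 ∧ x4 = 1 ∧ 0 = 0
w4 = w3 ⊕ x1 = 0 ⊕ 0 = 0
w5 = x6 ∨ w1 = 1 ∨ 1 = 1
w6 = w4 ⊽ w5 = 0 ⊽ 1 = 0
w7 = w6 ∨ w4 = 0 ∨ 0 = 0
w8 = w2 ⊽ w7 = 1 ⊽ 0 = 0
So w7 = 0 and w8 = 0.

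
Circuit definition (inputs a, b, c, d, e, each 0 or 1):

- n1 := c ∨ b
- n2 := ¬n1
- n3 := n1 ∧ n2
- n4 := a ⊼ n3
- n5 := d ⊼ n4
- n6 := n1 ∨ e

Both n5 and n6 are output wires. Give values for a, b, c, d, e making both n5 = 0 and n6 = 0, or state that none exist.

a=0 b=0 c=0 d=1 e=0

Check with a=0 b=0 c=0 d=1 e=0:
n1 = c ∨ b = 0 ∨ 0 = 0
n2 = ¬n1 = ¬0 = 1
n3 = n1 ∧ n2 = 0 ∧ 1 = 0
n4 = a ⊼ n3 = 0 ⊼ 0 = 1
n5 = d ⊼ n4 = 1 ⊼ 1 = 0
n6 = n1 ∨ e = 0 ∨ 0 = 0
So n5 = 0 and n6 = 0.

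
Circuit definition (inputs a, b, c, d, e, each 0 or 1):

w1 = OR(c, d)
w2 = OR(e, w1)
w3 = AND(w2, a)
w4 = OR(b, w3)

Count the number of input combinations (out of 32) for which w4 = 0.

w4 = OR(b, w3) must be 0, so both b = 0 and w3 = 0.
w3 = AND(w2, a) must be 0, so at least one of w2, a is 0.
Enumerating the 32 input combinations, 9 give w4 = 0 and 23 give w4 = 1.

9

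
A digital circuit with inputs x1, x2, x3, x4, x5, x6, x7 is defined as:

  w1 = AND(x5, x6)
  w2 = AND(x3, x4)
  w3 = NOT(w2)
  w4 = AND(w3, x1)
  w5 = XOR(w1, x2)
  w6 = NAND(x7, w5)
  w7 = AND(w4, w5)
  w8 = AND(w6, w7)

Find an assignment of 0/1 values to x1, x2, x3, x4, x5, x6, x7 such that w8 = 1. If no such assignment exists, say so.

x1=1, x2=1, x3=0, x4=1, x5=1, x6=0, x7=0

w8 = AND(w6, w7) must be 1, so both w6 = 1 and w7 = 1.
Check with x1=1, x2=1, x3=0, x4=1, x5=1, x6=0, x7=0:
w1 = AND(x5, x6) = AND(1, 0) = 0
w2 = AND(x3, x4) = AND(0, 1) = 0
w3 = NOT(w2) = NOT 0 = 1
w4 = AND(w3, x1) = AND(1, 1) = 1
w5 = XOR(w1, x2) = XOR(0, 1) = 1
w6 = NAND(x7, w5) = NAND(0, 1) = 1
w7 = AND(w4, w5) = AND(1, 1) = 1
w8 = AND(w6, w7) = AND(1, 1) = 1
So w8 = 1 as required.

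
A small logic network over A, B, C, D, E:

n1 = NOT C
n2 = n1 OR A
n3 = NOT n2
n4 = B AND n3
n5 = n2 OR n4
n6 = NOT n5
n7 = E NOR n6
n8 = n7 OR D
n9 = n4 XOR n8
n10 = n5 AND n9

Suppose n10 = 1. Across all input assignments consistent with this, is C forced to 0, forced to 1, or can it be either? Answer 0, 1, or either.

Both values of C occur among assignments with n10 = 1:
  C=0: A=0, B=0, C=0, D=0, E=0
  C=1: A=0, B=1, C=1, D=0, E=1

either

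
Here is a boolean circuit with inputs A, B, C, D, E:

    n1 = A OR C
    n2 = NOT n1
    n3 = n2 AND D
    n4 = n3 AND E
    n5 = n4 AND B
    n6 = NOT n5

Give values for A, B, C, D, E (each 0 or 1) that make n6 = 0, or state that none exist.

n6 = NOT n5 must be 0, so n5 = 1.
n5 = n4 AND B must be 1, so both n4 = 1 and B = 1.
Check with A=0 B=1 C=0 D=1 E=1:
n1 = A OR C = 0 OR 0 = 0
n2 = NOT n1 = NOT 0 = 1
n3 = n2 AND D = 1 AND 1 = 1
n4 = n3 AND E = 1 AND 1 = 1
n5 = n4 AND B = 1 AND 1 = 1
n6 = NOT n5 = NOT 1 = 0
So n6 = 0 as required.

A=0 B=1 C=0 D=1 E=1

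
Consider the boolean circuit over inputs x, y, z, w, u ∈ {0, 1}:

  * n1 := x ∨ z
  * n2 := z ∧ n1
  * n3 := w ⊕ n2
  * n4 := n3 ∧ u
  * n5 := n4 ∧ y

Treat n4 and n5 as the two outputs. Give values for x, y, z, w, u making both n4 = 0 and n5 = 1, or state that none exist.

Across all 32 input combinations, none give both n4 = 0 and n5 = 1.

no solution exists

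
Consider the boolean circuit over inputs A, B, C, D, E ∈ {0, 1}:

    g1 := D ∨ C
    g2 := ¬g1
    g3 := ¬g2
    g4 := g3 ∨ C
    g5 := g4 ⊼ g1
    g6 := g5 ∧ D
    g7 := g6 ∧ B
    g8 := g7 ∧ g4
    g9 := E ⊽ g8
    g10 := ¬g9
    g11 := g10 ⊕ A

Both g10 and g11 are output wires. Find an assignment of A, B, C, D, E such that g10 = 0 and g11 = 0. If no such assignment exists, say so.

A=0, B=0, C=0, D=1, E=0

Check with A=0, B=0, C=0, D=1, E=0:
g1 = D ∨ C = 1 ∨ 0 = 1
g2 = ¬g1 = ¬1 = 0
g3 = ¬g2 = ¬0 = 1
g4 = g3 ∨ C = 1 ∨ 0 = 1
g5 = g4 ⊼ g1 = 1 ⊼ 1 = 0
g6 = g5 ∧ D = 0 ∧ 1 = 0
g7 = g6 ∧ B = 0 ∧ 0 = 0
g8 = g7 ∧ g4 = 0 ∧ 1 = 0
g9 = E ⊽ g8 = 0 ⊽ 0 = 1
g10 = ¬g9 = ¬1 = 0
g11 = g10 ⊕ A = 0 ⊕ 0 = 0
So g10 = 0 and g11 = 0.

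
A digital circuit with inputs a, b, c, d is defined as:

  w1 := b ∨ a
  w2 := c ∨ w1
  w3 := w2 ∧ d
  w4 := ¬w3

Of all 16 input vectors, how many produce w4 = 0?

w4 = ¬w3 must be 0, so w3 = 1.
Enumerating the 16 input combinations, 7 give w4 = 0 and 9 give w4 = 1.

7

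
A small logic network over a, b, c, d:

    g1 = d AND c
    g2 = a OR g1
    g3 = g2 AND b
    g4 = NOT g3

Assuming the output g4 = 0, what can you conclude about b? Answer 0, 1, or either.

g4 = NOT g3 must be 0, so g3 = 1.
g3 = g2 AND b must be 1, so both g2 = 1 and b = 1.
g2 = a OR g1 must be 1, so at least one of a, g1 is 1.
Every assignment with g4 = 0 has b = 1; there are 5 such assignment(s).

1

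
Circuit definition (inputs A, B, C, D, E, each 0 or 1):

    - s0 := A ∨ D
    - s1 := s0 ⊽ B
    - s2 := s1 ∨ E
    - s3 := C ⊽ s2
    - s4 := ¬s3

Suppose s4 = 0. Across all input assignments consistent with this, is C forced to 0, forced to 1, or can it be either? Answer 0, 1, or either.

0

s4 = ¬s3 must be 0, so s3 = 1.
Every assignment with s4 = 0 has C = 0; there are 7 such assignment(s).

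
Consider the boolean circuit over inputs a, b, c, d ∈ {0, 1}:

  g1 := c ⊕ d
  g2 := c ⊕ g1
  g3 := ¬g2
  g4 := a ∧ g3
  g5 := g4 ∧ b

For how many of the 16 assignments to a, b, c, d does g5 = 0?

g5 = g4 ∧ b must be 0, so at least one of g4, b is 0.
Enumerating the 16 input combinations, 14 give g5 = 0 and 2 give g5 = 1.

14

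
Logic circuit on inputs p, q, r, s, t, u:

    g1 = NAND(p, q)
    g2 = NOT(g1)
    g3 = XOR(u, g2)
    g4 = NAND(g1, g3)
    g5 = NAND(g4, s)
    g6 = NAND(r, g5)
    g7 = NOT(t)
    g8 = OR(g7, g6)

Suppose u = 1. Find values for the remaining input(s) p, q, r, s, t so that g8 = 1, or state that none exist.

p=1, q=0, r=1, s=1, t=0

g8 = OR(g7, g6) must be 1, so at least one of g7, g6 is 1.
Check with u = 1 and p=1, q=0, r=1, s=1, t=0:
g1 = NAND(p, q) = NAND(1, 0) = 1
g2 = NOT(g1) = NOT 1 = 0
g3 = XOR(u, g2) = XOR(1, 0) = 1
g4 = NAND(g1, g3) = NAND(1, 1) = 0
g5 = NAND(g4, s) = NAND(0, 1) = 1
g6 = NAND(r, g5) = NAND(1, 1) = 0
g7 = NOT(t) = NOT 0 = 1
g8 = OR(g7, g6) = OR(1, 0) = 1
So g8 = 1.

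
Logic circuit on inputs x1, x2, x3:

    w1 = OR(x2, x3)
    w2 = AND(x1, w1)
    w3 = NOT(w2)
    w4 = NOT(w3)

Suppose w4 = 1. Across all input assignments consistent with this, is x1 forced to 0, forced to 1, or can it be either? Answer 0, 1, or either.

w4 = NOT(w3) must be 1, so w3 = 0.
w3 = NOT(w2) must be 0, so w2 = 1.
Every assignment with w4 = 1 has x1 = 1; there are 3 such assignment(s).
  x1=1, x2=0, x3=1
  x1=1, x2=1, x3=0
  x1=1, x2=1, x3=1

1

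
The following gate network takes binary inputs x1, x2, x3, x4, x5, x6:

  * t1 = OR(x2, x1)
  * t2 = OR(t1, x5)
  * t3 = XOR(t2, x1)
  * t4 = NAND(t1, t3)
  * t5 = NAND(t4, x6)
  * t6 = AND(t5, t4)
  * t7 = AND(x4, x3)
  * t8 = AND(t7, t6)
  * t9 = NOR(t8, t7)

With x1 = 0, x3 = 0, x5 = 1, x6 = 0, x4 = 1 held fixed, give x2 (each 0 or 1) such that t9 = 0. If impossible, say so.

With x1 = 0, x3 = 0, x5 = 1, x6 = 0, x4 = 1 fixed, none of the 2 settings of x2 give t9 = 0.
For example, with x2=0:
t1 = OR(x2, x1) = OR(0, 0) = 0
t2 = OR(t1, x5) = OR(0, 1) = 1
t3 = XOR(t2, x1) = XOR(1, 0) = 1
t4 = NAND(t1, t3) = NAND(0, 1) = 1
t5 = NAND(t4, x6) = NAND(1, 0) = 1
t6 = AND(t5, t4) = AND(1, 1) = 1
t7 = AND(x4, x3) = AND(1, 0) = 0
t8 = AND(t7, t6) = AND(0, 1) = 0
t9 = NOR(t8, t7) = NOR(0, 0) = 1
giving t9 = 1 ≠ 0.

no solution exists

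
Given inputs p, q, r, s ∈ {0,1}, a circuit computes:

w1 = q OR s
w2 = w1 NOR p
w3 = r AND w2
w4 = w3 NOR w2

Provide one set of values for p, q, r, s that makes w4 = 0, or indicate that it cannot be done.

w4 = w3 NOR w2 must be 0, so at least one of w3, w2 is 1.
Check with p=0, q=0, r=1, s=0:
w1 = q OR s = 0 OR 0 = 0
w2 = w1 NOR p = 0 NOR 0 = 1
w3 = r AND w2 = 1 AND 1 = 1
w4 = w3 NOR w2 = 1 NOR 1 = 0
So w4 = 0 as required.

p=0, q=0, r=1, s=0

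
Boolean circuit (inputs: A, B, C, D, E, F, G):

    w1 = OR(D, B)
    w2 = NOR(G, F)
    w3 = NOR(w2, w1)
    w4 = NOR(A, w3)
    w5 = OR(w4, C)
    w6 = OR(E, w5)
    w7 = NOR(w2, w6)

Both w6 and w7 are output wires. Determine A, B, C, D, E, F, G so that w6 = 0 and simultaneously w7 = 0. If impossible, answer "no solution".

A=1 B=0 C=0 D=0 E=0 F=0 G=0

Check with A=1 B=0 C=0 D=0 E=0 F=0 G=0:
w1 = OR(D, B) = OR(0, 0) = 0
w2 = NOR(G, F) = NOR(0, 0) = 1
w3 = NOR(w2, w1) = NOR(1, 0) = 0
w4 = NOR(A, w3) = NOR(1, 0) = 0
w5 = OR(w4, C) = OR(0, 0) = 0
w6 = OR(E, w5) = OR(0, 0) = 0
w7 = NOR(w2, w6) = NOR(1, 0) = 0
So w6 = 0 and w7 = 0.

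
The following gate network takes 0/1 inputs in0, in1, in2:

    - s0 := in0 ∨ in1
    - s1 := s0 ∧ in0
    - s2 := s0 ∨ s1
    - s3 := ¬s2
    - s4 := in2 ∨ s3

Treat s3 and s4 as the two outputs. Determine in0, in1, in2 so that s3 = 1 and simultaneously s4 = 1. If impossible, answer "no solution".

in0=0, in1=0, in2=0

Check with in0=0, in1=0, in2=0:
s0 = in0 ∨ in1 = 0 ∨ 0 = 0
s1 = s0 ∧ in0 = 0 ∧ 0 = 0
s2 = s0 ∨ s1 = 0 ∨ 0 = 0
s3 = ¬s2 = ¬0 = 1
s4 = in2 ∨ s3 = 0 ∨ 1 = 1
So s3 = 1 and s4 = 1.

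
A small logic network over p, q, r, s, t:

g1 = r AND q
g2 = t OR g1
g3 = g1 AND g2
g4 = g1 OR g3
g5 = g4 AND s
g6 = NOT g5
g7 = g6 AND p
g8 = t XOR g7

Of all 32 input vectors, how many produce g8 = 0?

16

g8 = t XOR g7 must be 0, so t and g7 are equal.
Enumerating the 32 input combinations, 16 give g8 = 0 and 16 give g8 = 1.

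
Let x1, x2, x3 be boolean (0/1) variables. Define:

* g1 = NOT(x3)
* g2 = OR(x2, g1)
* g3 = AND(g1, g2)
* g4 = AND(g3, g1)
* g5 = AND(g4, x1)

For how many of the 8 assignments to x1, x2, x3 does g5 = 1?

g5 = AND(g4, x1) must be 1, so both g4 = 1 and x1 = 1.
Satisfying assignments:
  x1=1, x2=0, x3=0
  x1=1, x2=1, x3=0

2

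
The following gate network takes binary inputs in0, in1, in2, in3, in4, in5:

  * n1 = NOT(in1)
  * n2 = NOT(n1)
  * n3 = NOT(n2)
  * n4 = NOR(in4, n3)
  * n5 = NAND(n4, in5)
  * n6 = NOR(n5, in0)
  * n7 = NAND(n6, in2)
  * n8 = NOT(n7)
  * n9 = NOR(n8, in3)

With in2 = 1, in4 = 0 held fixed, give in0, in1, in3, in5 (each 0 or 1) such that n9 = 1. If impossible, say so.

Check with in2 = 1, in4 = 0 and in0=1, in1=1, in3=0, in5=1:
n1 = NOT(in1) = NOT 1 = 0
n2 = NOT(n1) = NOT 0 = 1
n3 = NOT(n2) = NOT 1 = 0
n4 = NOR(in4, n3) = NOR(0, 0) = 1
n5 = NAND(n4, in5) = NAND(1, 1) = 0
n6 = NOR(n5, in0) = NOR(0, 1) = 0
n7 = NAND(n6, in2) = NAND(0, 1) = 1
n8 = NOT(n7) = NOT 1 = 0
n9 = NOR(n8, in3) = NOR(0, 0) = 1
So n9 = 1.

in0=1 in1=1 in3=0 in5=1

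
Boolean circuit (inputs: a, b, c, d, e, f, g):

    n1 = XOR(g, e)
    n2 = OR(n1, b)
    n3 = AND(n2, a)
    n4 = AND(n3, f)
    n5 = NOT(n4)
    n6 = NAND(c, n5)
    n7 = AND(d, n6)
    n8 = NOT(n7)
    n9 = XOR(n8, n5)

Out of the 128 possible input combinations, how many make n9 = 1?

38

n9 = XOR(n8, n5) must be 1, so n8 and n5 differ.
Enumerating the 128 input combinations, 38 give n9 = 1 and 90 give n9 = 0.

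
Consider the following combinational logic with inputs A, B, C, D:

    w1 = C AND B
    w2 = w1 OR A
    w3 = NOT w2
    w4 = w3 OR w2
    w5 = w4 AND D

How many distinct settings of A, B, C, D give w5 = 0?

w5 = w4 AND D must be 0, so at least one of w4, D is 0.
Enumerating the 16 input combinations, 8 give w5 = 0 and 8 give w5 = 1.

8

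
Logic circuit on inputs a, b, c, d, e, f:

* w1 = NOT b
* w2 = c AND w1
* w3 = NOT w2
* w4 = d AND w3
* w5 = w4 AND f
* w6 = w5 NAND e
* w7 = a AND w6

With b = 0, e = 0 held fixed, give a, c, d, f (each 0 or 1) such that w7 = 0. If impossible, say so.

a=0 c=0 d=0 f=1

w7 = a AND w6 must be 0, so at least one of a, w6 is 0.
Check with b = 0, e = 0 and a=0, c=0, d=0, f=1:
w1 = NOT b = NOT 0 = 1
w2 = c AND w1 = 0 AND 1 = 0
w3 = NOT w2 = NOT 0 = 1
w4 = d AND w3 = 0 AND 1 = 0
w5 = w4 AND f = 0 AND 1 = 0
w6 = w5 NAND e = 0 NAND 0 = 1
w7 = a AND w6 = 0 AND 1 = 0
So w7 = 0.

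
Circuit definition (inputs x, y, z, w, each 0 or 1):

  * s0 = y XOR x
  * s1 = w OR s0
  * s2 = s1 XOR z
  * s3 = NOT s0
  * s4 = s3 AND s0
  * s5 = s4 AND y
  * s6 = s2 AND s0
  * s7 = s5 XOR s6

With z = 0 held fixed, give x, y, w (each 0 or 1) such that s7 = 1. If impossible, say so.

x=1, y=0, w=0

Check with z = 0 and x=1, y=0, w=0:
s0 = y XOR x = 0 XOR 1 = 1
s1 = w OR s0 = 0 OR 1 = 1
s2 = s1 XOR z = 1 XOR 0 = 1
s3 = NOT s0 = NOT 1 = 0
s4 = s3 AND s0 = 0 AND 1 = 0
s5 = s4 AND y = 0 AND 0 = 0
s6 = s2 AND s0 = 1 AND 1 = 1
s7 = s5 XOR s6 = 0 XOR 1 = 1
So s7 = 1.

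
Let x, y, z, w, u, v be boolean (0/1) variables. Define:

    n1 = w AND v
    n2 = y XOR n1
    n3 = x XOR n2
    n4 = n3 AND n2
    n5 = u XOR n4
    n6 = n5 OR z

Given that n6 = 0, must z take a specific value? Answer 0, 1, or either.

n6 = n5 OR z must be 0, so both n5 = 0 and z = 0.
Every assignment with n6 = 0 has z = 0; there are 16 such assignment(s).

0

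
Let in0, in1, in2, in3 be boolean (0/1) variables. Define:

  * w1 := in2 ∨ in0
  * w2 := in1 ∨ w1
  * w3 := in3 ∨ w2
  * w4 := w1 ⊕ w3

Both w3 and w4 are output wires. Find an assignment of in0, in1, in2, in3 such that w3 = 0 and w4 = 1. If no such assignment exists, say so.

Across all 16 input combinations, none give both w3 = 0 and w4 = 1.

no solution exists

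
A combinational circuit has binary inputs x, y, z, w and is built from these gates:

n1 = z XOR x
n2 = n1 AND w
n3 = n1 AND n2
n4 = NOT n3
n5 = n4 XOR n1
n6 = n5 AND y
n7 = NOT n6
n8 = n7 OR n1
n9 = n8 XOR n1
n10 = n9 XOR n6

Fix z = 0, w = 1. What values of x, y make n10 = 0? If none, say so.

x=1, y=0

n10 = n9 XOR n6 must be 0, so n9 and n6 are equal.
Check with z = 0, w = 1 and x=1, y=0:
n1 = z XOR x = 0 XOR 1 = 1
n2 = n1 AND w = 1 AND 1 = 1
n3 = n1 AND n2 = 1 AND 1 = 1
n4 = NOT n3 = NOT 1 = 0
n5 = n4 XOR n1 = 0 XOR 1 = 1
n6 = n5 AND y = 1 AND 0 = 0
n7 = NOT n6 = NOT 0 = 1
n8 = n7 OR n1 = 1 OR 1 = 1
n9 = n8 XOR n1 = 1 XOR 1 = 0
n10 = n9 XOR n6 = 0 XOR 0 = 0
So n10 = 0.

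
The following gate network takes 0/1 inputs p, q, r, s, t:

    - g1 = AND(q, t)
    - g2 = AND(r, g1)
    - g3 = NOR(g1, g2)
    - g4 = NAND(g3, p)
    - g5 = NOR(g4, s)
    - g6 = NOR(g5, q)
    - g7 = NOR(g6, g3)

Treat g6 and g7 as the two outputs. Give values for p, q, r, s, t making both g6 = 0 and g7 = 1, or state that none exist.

Check with p=0, q=1, r=1, s=0, t=1:
g1 = AND(q, t) = AND(1, 1) = 1
g2 = AND(r, g1) = AND(1, 1) = 1
g3 = NOR(g1, g2) = NOR(1, 1) = 0
g4 = NAND(g3, p) = NAND(0, 0) = 1
g5 = NOR(g4, s) = NOR(1, 0) = 0
g6 = NOR(g5, q) = NOR(0, 1) = 0
g7 = NOR(g6, g3) = NOR(0, 0) = 1
So g6 = 0 and g7 = 1.

p=0, q=1, r=1, s=0, t=1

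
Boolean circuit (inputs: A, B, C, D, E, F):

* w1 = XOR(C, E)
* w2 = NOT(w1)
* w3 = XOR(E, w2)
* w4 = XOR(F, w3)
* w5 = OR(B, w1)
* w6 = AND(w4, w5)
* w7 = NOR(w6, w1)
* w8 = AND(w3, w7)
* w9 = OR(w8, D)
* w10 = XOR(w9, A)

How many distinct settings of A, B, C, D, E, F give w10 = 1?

32

w10 = XOR(w9, A) must be 1, so w9 and A differ.
Enumerating the 64 input combinations, 32 give w10 = 1 and 32 give w10 = 0.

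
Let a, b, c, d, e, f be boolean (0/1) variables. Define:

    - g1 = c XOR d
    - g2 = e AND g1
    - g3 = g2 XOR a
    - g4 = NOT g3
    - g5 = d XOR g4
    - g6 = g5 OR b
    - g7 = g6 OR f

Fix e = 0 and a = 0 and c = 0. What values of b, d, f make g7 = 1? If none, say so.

b=0, d=0, f=0

g7 = g6 OR f must be 1, so at least one of g6, f is 1.
Check with e = 0 and a = 0 and c = 0 and b=0, d=0, f=0:
g1 = c XOR d = 0 XOR 0 = 0
g2 = e AND g1 = 0 AND 0 = 0
g3 = g2 XOR a = 0 XOR 0 = 0
g4 = NOT g3 = NOT 0 = 1
g5 = d XOR g4 = 0 XOR 1 = 1
g6 = g5 OR b = 1 OR 0 = 1
g7 = g6 OR f = 1 OR 0 = 1
So g7 = 1.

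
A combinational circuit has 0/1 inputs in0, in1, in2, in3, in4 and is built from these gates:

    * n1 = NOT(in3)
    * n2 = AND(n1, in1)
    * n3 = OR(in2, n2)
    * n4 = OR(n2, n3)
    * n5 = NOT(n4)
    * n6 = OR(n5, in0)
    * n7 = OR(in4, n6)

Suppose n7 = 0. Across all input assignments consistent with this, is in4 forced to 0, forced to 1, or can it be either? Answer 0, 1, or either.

n7 = OR(in4, n6) must be 0, so both in4 = 0 and n6 = 0.
n6 = OR(n5, in0) must be 0, so both n5 = 0 and in0 = 0.
Every assignment with n7 = 0 has in4 = 0; there are 5 such assignment(s).

0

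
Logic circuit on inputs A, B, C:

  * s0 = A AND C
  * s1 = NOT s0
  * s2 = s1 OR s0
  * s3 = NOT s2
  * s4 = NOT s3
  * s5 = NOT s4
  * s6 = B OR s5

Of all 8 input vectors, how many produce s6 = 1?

s6 = B OR s5 must be 1, so at least one of B, s5 is 1.
Satisfying assignments:
  A=0, B=1, C=0
  A=0, B=1, C=1
  A=1, B=1, C=0
  A=1, B=1, C=1

4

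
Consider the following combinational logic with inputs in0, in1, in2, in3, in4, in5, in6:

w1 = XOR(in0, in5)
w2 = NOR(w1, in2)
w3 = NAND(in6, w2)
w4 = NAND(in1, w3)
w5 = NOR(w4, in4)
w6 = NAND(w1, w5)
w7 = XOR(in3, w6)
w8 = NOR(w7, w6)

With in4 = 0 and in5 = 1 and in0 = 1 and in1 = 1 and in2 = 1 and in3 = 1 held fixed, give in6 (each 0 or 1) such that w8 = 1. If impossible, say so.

no solution exists

With in4 = 0 and in5 = 1 and in0 = 1 and in1 = 1 and in2 = 1 and in3 = 1 fixed, none of the 2 settings of in6 give w8 = 1.
For example, with in6=0:
w1 = XOR(in0, in5) = XOR(1, 1) = 0
w2 = NOR(w1, in2) = NOR(0, 1) = 0
w3 = NAND(in6, w2) = NAND(0, 0) = 1
w4 = NAND(in1, w3) = NAND(1, 1) = 0
w5 = NOR(w4, in4) = NOR(0, 0) = 1
w6 = NAND(w1, w5) = NAND(0, 1) = 1
w7 = XOR(in3, w6) = XOR(1, 1) = 0
w8 = NOR(w7, w6) = NOR(0, 1) = 0
giving w8 = 0 ≠ 1.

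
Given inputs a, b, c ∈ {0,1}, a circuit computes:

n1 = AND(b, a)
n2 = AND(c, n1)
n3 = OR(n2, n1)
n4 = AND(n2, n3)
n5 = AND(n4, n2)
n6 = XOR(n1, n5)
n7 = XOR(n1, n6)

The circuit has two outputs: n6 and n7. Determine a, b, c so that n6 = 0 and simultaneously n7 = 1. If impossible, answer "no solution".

a=1, b=1, c=1

Check with a=1, b=1, c=1:
n1 = AND(b, a) = AND(1, 1) = 1
n2 = AND(c, n1) = AND(1, 1) = 1
n3 = OR(n2, n1) = OR(1, 1) = 1
n4 = AND(n2, n3) = AND(1, 1) = 1
n5 = AND(n4, n2) = AND(1, 1) = 1
n6 = XOR(n1, n5) = XOR(1, 1) = 0
n7 = XOR(n1, n6) = XOR(1, 0) = 1
So n6 = 0 and n7 = 1.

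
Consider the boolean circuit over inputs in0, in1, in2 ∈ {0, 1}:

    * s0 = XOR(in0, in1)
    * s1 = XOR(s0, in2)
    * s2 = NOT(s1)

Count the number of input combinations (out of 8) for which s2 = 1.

s2 = NOT(s1) must be 1, so s1 = 0.
s1 = XOR(s0, in2) must be 0, so s0 and in2 are equal.
Satisfying assignments:
  in0=0, in1=0, in2=0
  in0=0, in1=1, in2=1
  in0=1, in1=0, in2=1
  in0=1, in1=1, in2=0

4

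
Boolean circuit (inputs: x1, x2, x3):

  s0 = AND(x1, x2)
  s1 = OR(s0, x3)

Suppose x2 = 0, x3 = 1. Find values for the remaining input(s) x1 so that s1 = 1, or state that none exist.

x1=0

Check with x2 = 0, x3 = 1 and x1=0:
s0 = AND(x1, x2) = AND(0, 0) = 0
s1 = OR(s0, x3) = OR(0, 1) = 1
So s1 = 1.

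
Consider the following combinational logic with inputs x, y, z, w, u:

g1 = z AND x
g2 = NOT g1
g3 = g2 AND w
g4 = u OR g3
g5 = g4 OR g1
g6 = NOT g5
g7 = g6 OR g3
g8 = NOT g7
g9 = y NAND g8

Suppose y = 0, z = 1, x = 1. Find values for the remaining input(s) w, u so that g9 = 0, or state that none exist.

With y = 0, z = 1, x = 1 fixed, none of the 4 settings of w, u give g9 = 0.
For example, with w=1, u=0:
g1 = z AND x = 1 AND 1 = 1
g2 = NOT g1 = NOT 1 = 0
g3 = g2 AND w = 0 AND 1 = 0
g4 = u OR g3 = 0 OR 0 = 0
g5 = g4 OR g1 = 0 OR 1 = 1
g6 = NOT g5 = NOT 1 = 0
g7 = g6 OR g3 = 0 OR 0 = 0
g8 = NOT g7 = NOT 0 = 1
g9 = y NAND g8 = 0 NAND 1 = 1
giving g9 = 1 ≠ 0.

no solution exists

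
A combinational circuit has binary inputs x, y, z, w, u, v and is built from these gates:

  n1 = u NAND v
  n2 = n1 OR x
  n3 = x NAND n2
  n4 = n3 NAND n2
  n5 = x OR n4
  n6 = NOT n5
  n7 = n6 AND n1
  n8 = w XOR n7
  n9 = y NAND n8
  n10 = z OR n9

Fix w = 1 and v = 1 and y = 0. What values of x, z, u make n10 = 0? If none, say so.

no solution exists

With w = 1 and v = 1 and y = 0 fixed, none of the 8 settings of x, z, u give n10 = 0.
For example, with x=0, z=0, u=1:
n1 = u NAND v = 1 NAND 1 = 0
n2 = n1 OR x = 0 OR 0 = 0
n3 = x NAND n2 = 0 NAND 0 = 1
n4 = n3 NAND n2 = 1 NAND 0 = 1
n5 = x OR n4 = 0 OR 1 = 1
n6 = NOT n5 = NOT 1 = 0
n7 = n6 AND n1 = 0 AND 0 = 0
n8 = w XOR n7 = 1 XOR 0 = 1
n9 = y NAND n8 = 0 NAND 1 = 1
n10 = z OR n9 = 0 OR 1 = 1
giving n10 = 1 ≠ 0.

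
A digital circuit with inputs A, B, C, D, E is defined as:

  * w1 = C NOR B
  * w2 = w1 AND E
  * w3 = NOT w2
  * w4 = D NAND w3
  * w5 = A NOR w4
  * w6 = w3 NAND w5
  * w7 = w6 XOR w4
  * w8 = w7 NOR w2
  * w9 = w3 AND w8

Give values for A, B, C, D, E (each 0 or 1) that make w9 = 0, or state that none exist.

A=1, B=1, C=1, D=1, E=0

w9 = w3 AND w8 must be 0, so at least one of w3, w8 is 0.
Check with A=1, B=1, C=1, D=1, E=0:
w1 = C NOR B = 1 NOR 1 = 0
w2 = w1 AND E = 0 AND 0 = 0
w3 = NOT w2 = NOT 0 = 1
w4 = D NAND w3 = 1 NAND 1 = 0
w5 = A NOR w4 = 1 NOR 0 = 0
w6 = w3 NAND w5 = 1 NAND 0 = 1
w7 = w6 XOR w4 = 1 XOR 0 = 1
w8 = w7 NOR w2 = 1 NOR 0 = 0
w9 = w3 AND w8 = 1 AND 0 = 0
So w9 = 0 as required.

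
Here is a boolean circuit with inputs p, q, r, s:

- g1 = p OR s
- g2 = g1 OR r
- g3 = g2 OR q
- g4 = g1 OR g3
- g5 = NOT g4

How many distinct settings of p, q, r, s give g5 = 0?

g5 = NOT g4 must be 0, so g4 = 1.
Enumerating the 16 input combinations, 15 give g5 = 0 and 1 give g5 = 1.

15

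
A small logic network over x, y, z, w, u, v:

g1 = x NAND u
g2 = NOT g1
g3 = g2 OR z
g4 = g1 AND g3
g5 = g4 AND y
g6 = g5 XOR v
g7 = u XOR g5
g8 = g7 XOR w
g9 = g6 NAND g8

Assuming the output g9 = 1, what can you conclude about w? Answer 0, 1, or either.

either

Both values of w occur among assignments with g9 = 1:
  w=0: x=0, y=0, z=0, w=0, u=0, v=0
  w=1: x=0, y=0, z=0, w=1, u=0, v=0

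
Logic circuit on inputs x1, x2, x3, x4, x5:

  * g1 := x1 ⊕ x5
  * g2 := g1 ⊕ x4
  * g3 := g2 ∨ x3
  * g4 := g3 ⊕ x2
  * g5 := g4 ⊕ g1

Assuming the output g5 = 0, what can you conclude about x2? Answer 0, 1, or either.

Both values of x2 occur among assignments with g5 = 0:
  x2=0: x1=0, x2=0, x3=0, x4=0, x5=0
  x2=1: x1=0, x2=1, x3=0, x4=1, x5=0

either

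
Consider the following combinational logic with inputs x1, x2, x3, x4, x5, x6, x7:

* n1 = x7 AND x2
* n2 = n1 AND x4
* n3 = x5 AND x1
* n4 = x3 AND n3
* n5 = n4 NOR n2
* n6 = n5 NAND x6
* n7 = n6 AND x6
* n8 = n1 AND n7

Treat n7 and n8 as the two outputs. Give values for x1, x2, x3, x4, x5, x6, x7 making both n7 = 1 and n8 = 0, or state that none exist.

Check with x1=1, x2=1, x3=1, x4=1, x5=1, x6=1, x7=0:
n1 = x7 AND x2 = 0 AND 1 = 0
n2 = n1 AND x4 = 0 AND 1 = 0
n3 = x5 AND x1 = 1 AND 1 = 1
n4 = x3 AND n3 = 1 AND 1 = 1
n5 = n4 NOR n2 = 1 NOR 0 = 0
n6 = n5 NAND x6 = 0 NAND 1 = 1
n7 = n6 AND x6 = 1 AND 1 = 1
n8 = n1 AND n7 = 0 AND 1 = 0
So n7 = 1 and n8 = 0.

x1=1, x2=1, x3=1, x4=1, x5=1, x6=1, x7=0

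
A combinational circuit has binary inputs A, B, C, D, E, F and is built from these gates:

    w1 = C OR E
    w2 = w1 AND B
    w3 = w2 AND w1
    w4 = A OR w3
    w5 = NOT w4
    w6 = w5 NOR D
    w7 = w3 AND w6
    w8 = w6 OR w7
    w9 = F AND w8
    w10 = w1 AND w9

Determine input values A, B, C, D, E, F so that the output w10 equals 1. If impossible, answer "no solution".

A=1 B=1 C=1 D=0 E=0 F=1

Check with A=1 B=1 C=1 D=0 E=0 F=1:
w1 = C OR E = 1 OR 0 = 1
w2 = w1 AND B = 1 AND 1 = 1
w3 = w2 AND w1 = 1 AND 1 = 1
w4 = A OR w3 = 1 OR 1 = 1
w5 = NOT w4 = NOT 1 = 0
w6 = w5 NOR D = 0 NOR 0 = 1
w7 = w3 AND w6 = 1 AND 1 = 1
w8 = w6 OR w7 = 1 OR 1 = 1
w9 = F AND w8 = 1 AND 1 = 1
w10 = w1 AND w9 = 1 AND 1 = 1
So w10 = 1 as required.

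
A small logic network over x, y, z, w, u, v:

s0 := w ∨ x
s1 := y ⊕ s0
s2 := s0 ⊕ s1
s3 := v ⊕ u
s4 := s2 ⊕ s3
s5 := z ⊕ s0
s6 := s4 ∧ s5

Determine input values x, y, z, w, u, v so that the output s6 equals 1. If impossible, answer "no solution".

x=0, y=1, z=0, w=1, u=1, v=1

s6 = s4 ∧ s5 must be 1, so both s4 = 1 and s5 = 1.
Check with x=0, y=1, z=0, w=1, u=1, v=1:
s0 = w ∨ x = 1 ∨ 0 = 1
s1 = y ⊕ s0 = 1 ⊕ 1 = 0
s2 = s0 ⊕ s1 = 1 ⊕ 0 = 1
s3 = v ⊕ u = 1 ⊕ 1 = 0
s4 = s2 ⊕ s3 = 1 ⊕ 0 = 1
s5 = z ⊕ s0 = 0 ⊕ 1 = 1
s6 = s4 ∧ s5 = 1 ∧ 1 = 1
So s6 = 1 as required.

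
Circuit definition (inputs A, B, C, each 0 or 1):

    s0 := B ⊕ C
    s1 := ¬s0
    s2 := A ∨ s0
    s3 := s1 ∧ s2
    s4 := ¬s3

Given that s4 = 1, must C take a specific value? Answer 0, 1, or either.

either

Both values of C occur among assignments with s4 = 1:
  C=0: A=0, B=0, C=0
  C=1: A=0, B=0, C=1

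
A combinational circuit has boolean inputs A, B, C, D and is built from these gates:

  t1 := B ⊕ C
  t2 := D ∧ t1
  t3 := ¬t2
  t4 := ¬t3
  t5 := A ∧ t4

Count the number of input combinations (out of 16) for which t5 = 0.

14

t5 = A ∧ t4 must be 0, so at least one of A, t4 is 0.
Enumerating the 16 input combinations, 14 give t5 = 0 and 2 give t5 = 1.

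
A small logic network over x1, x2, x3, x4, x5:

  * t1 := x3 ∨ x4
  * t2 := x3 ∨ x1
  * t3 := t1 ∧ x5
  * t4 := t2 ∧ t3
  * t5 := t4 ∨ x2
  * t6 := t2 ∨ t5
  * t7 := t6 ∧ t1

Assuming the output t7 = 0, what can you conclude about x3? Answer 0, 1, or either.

t7 = t6 ∧ t1 must be 0, so at least one of t6, t1 is 0.
Every assignment with t7 = 0 has x3 = 0; there are 10 such assignment(s).

0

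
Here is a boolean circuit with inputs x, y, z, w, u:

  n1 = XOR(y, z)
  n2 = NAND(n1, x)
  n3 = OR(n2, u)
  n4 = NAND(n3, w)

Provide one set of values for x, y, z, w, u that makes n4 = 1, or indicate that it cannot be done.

n4 = NAND(n3, w) must be 1, so at least one of n3, w is 0.
Check with x=1, y=1, z=0, w=0, u=1:
n1 = XOR(y, z) = XOR(1, 0) = 1
n2 = NAND(n1, x) = NAND(1, 1) = 0
n3 = OR(n2, u) = OR(0, 1) = 1
n4 = NAND(n3, w) = NAND(1, 0) = 1
So n4 = 1 as required.

x=1, y=1, z=0, w=0, u=1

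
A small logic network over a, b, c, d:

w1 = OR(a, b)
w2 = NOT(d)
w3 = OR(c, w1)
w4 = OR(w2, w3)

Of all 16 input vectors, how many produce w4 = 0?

1

w4 = OR(w2, w3) must be 0, so both w2 = 0 and w3 = 0.
w2 = NOT(d) must be 0, so d = 1.
Satisfying assignments:
  a=0, b=0, c=0, d=1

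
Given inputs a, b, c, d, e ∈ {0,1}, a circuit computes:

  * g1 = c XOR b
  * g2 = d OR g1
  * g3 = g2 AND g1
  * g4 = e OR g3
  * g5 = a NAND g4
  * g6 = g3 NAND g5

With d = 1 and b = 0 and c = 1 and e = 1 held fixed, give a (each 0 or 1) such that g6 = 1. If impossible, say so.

Check with d = 1 and b = 0 and c = 1 and e = 1 and a=1:
g1 = c XOR b = 1 XOR 0 = 1
g2 = d OR g1 = 1 OR 1 = 1
g3 = g2 AND g1 = 1 AND 1 = 1
g4 = e OR g3 = 1 OR 1 = 1
g5 = a NAND g4 = 1 NAND 1 = 0
g6 = g3 NAND g5 = 1 NAND 0 = 1
So g6 = 1.

a=1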